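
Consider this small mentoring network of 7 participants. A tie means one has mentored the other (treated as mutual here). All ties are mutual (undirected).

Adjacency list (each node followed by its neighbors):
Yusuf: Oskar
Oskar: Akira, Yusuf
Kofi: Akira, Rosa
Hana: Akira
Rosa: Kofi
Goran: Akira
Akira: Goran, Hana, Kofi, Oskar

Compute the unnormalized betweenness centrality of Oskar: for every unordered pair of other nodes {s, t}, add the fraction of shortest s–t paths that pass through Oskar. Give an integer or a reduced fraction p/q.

Pairs whose geodesics pass through Oskar — Kofi–Yusuf: 1; Goran–Yusuf: 1; Yusuf–Akira: 1; Yusuf–Rosa: 1; Yusuf–Hana: 1.
All other pairs contribute 0.
Summing the contributions gives betweenness(Oskar) = 5.

5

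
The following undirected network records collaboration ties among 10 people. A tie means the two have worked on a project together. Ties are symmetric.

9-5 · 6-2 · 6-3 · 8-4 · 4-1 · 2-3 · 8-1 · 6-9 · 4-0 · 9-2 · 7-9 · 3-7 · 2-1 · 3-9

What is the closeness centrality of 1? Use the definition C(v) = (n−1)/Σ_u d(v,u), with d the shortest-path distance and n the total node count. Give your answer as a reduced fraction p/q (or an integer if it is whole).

9/17

Distances from 1: 0:2, 2:1, 3:2, 4:1, 5:3, 6:2, 7:3, 8:1, 9:2. Sum = 17.
n = 10, so closeness = 9/17.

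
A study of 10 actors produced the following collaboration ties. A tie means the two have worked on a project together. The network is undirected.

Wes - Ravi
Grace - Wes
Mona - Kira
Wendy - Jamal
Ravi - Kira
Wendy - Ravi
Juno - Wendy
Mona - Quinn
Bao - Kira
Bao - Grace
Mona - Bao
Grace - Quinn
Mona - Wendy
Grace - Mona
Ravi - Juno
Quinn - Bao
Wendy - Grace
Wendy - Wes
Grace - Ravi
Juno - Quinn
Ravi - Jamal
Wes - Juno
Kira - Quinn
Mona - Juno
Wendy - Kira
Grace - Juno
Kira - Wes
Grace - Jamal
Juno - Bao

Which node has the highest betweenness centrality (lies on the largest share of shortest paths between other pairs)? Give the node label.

Grace

Unnormalized betweenness of each node: Bao:1/3, Grace:11/2, Jamal:0, Juno:7/3, Kira:7/3, Mona:5/6, Quinn:1/3, Ravi:3/2, Wendy:5/2, Wes:1/3.
Grace has the largest value, 11/2, making it the main broker — the node through which the most shortest paths run.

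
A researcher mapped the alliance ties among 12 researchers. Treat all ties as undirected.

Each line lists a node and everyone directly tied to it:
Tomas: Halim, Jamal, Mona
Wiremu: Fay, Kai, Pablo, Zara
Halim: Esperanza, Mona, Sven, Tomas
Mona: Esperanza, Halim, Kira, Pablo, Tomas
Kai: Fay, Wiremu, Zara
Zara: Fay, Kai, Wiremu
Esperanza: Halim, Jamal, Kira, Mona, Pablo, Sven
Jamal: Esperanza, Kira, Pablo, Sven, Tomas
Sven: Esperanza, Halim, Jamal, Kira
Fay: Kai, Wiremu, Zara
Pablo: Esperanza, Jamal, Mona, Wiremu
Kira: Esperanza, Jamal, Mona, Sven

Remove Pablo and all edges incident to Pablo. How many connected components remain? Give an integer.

2

Without Pablo, the remaining ties split the others into: {Esperanza, Halim, Jamal, Kira, Mona, Sven, Tomas}; {Fay, Kai, Wiremu, Zara}.
That's 2 separate components.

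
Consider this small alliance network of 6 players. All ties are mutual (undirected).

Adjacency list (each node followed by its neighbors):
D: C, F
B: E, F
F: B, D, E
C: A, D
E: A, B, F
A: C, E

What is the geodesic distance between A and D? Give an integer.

2

One shortest route is A – C – D, which uses 2 edges, and A and D are not directly tied, so nothing shorter exists. So d(A,D) = 2.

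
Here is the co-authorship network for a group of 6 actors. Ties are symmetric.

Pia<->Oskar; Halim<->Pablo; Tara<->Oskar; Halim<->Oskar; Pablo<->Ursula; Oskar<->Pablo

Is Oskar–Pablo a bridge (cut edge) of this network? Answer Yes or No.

No

Even without that edge, Oskar still reaches Pablo via Oskar – Halim – Pablo, so the network stays connected. Not a bridge.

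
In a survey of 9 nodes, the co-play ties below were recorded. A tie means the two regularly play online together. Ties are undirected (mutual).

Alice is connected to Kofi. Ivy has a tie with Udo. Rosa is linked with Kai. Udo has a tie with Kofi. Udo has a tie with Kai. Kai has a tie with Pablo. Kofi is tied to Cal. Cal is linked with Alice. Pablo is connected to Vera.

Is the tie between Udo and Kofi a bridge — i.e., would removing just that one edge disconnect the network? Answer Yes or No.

Yes

Without the Udo–Kofi edge there is no alternate route between Udo and Kofi, so the network disconnects. It is a bridge.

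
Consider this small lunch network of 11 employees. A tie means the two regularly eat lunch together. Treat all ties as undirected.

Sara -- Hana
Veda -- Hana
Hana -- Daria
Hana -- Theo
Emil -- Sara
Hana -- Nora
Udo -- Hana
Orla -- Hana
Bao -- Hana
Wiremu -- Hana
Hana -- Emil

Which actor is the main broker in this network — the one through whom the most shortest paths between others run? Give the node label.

Hana

Unnormalized betweenness of each node: Bao:0, Daria:0, Emil:0, Hana:44, Nora:0, Orla:0, Sara:0, Theo:0, Udo:0, Veda:0, Wiremu:0.
Hana has the largest value, 44, making it the main broker — the node through which the most shortest paths run.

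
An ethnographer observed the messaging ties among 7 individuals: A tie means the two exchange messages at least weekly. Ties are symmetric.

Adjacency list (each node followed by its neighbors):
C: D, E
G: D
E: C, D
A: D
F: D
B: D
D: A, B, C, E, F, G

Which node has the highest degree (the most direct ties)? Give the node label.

D

Degrees — A:1, B:1, C:2, D:6, E:2, F:1, G:1.
The maximum is 6, attained only by D.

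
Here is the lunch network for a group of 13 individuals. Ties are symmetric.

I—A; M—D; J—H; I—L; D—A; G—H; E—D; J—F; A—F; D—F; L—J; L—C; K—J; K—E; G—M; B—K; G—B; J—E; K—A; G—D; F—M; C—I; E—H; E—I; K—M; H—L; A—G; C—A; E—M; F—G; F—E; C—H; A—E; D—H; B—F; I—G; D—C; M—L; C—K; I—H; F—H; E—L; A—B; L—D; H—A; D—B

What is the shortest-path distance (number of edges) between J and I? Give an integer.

2

One shortest route is J – E – I, which uses 2 edges, and J and I are not directly tied, so nothing shorter exists. So d(J,I) = 2.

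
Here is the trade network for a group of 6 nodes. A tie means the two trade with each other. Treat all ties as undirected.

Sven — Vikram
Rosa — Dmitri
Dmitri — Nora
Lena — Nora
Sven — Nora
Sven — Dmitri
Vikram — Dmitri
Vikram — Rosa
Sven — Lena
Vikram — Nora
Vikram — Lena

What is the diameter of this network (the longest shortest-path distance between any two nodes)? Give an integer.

2

Eccentricity of each node (its greatest distance to any other): Dmitri:2, Lena:2, Nora:2, Rosa:2, Sven:2, Vikram:1.
The maximum eccentricity is 2, realized for instance by the pair Rosa–Sven via Rosa – Dmitri – Sven. So the diameter is 2.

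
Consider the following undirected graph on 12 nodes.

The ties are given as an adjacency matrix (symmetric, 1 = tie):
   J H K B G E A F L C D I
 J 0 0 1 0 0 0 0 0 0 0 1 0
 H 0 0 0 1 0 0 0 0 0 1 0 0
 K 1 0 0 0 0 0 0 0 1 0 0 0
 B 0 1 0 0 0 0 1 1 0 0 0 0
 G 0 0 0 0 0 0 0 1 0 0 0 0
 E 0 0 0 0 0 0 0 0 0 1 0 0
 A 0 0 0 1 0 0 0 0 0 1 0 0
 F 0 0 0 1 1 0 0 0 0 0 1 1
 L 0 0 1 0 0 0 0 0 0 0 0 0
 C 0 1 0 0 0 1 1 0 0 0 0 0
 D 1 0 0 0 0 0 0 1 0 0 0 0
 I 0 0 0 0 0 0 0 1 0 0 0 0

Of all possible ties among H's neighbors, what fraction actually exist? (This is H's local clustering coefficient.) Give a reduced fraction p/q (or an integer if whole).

H's neighbors: B and C (k = 2).
Possible neighbor pairs: C(2,2) = 1. Edges among them: none → e = 0.
Clustering(H) = 0/1.

0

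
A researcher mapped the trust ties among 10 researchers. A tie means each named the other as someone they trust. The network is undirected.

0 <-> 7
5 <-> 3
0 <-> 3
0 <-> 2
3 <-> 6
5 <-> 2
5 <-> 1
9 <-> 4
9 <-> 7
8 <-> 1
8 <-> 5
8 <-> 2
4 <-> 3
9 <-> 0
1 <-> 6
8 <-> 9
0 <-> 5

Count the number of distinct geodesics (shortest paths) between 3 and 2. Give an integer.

2

The shortest distance is 2. The length-2 paths are: 3–0–2; 3–5–2.
That gives 2 distinct shortest paths.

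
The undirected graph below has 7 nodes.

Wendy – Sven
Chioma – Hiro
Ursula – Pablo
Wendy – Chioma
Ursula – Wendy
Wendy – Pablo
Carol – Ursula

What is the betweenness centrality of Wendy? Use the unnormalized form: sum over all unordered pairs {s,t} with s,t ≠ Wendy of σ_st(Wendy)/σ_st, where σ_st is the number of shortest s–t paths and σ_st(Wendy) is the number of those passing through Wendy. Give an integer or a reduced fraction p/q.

11

Pairs whose geodesics pass through Wendy — Ursula–Sven: 1; Ursula–Chioma: 1; Ursula–Hiro: 1; Carol–Sven: 1; Carol–Chioma: 1; Carol–Hiro: 1; Sven–Pablo: 1; Sven–Chioma: 1; Sven–Hiro: 1; Pablo–Chioma: 1; Pablo–Hiro: 1.
All other pairs contribute 0.
Summing the contributions gives betweenness(Wendy) = 11.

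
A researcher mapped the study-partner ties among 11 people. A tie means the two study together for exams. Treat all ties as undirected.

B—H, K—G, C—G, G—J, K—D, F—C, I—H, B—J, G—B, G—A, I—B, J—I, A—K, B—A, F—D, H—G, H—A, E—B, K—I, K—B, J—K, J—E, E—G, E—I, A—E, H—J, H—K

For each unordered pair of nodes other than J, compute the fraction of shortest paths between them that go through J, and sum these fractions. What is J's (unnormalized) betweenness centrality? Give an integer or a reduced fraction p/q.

1

Pairs whose geodesics pass through J — C–I: 1/5; D–E: 1/5; E–H: 1/5; E–K: 1/5; G–I: 1/5.
All other pairs contribute 0.
Summing the contributions gives betweenness(J) = 1.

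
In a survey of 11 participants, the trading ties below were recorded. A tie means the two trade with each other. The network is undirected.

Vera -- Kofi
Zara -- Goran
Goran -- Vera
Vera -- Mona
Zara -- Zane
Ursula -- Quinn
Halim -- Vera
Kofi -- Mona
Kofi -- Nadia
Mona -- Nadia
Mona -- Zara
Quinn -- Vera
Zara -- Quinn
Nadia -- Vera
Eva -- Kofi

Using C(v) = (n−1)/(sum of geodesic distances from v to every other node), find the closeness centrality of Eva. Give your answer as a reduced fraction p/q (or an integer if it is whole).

10/27

Distances from Eva: Goran:3, Halim:3, Kofi:1, Mona:2, Nadia:2, Quinn:3, Ursula:4, Vera:2, Zane:4, Zara:3. Sum = 27.
n = 11, so closeness = 10/27.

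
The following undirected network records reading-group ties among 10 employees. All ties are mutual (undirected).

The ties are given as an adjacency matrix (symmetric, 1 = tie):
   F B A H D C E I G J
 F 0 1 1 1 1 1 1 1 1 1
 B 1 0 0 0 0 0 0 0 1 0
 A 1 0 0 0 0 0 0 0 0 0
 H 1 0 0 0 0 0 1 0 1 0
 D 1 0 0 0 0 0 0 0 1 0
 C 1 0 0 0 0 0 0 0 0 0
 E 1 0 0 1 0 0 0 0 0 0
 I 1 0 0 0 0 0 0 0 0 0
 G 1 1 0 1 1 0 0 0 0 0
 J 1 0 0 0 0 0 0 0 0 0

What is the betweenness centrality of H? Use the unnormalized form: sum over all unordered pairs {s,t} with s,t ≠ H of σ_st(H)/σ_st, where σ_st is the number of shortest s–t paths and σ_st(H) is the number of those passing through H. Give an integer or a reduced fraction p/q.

Pairs whose geodesics pass through H — E–G: 1/2.
All other pairs contribute 0.
Summing the contributions gives betweenness(H) = 1/2.

1/2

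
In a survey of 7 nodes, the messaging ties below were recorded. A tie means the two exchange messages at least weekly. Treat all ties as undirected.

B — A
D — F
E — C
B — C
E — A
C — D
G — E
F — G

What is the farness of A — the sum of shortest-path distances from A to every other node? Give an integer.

Distances from A: B:1, C:2, D:3, E:1, F:3, G:2.
Sum = 1 + 2 + 3 + 1 + 3 + 2 = 12.

12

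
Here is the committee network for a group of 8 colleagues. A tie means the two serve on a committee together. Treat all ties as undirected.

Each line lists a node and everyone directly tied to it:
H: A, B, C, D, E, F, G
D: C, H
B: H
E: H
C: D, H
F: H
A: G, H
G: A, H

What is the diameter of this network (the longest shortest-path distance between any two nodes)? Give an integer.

Eccentricity of each node (its greatest distance to any other): A:2, B:2, C:2, D:2, E:2, F:2, G:2, H:1.
The maximum eccentricity is 2, realized for instance by the pair C–B via C – H – B. So the diameter is 2.

2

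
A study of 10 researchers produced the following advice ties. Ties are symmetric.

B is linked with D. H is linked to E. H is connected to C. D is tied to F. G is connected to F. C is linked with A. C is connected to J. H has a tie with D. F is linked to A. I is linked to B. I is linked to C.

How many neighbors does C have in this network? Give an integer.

4

C is directly tied to A, H, I, and J. That is 4 neighbors, so the degree of C is 4.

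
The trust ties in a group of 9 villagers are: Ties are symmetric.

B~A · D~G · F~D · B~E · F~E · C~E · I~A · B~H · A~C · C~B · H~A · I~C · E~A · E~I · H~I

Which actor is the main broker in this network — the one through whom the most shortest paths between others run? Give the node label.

E

Unnormalized betweenness of each node: A:23/12, B:5/3, C:1/4, D:7, E:61/4, F:12, G:0, H:1/4, I:5/3.
E has the largest value, 61/4, making it the main broker — the node through which the most shortest paths run.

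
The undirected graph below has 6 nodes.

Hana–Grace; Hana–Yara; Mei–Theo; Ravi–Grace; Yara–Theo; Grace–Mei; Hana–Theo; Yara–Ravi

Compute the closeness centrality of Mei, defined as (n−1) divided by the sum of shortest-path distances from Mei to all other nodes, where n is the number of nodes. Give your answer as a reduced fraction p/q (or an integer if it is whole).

5/8

Distances from Mei: Grace:1, Hana:2, Ravi:2, Theo:1, Yara:2. Sum = 8.
n = 6, so closeness = 5/8.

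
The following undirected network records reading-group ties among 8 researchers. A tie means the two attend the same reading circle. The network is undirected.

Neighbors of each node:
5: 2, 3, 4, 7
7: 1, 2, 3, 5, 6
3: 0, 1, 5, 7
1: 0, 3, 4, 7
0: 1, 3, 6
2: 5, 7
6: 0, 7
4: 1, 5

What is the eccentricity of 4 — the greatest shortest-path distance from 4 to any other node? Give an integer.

Distances from 4: 0:2, 1:1, 2:2, 3:2, 5:1, 6:3, 7:2.
The largest is 3 (to 6), so the eccentricity of 4 is 3.

3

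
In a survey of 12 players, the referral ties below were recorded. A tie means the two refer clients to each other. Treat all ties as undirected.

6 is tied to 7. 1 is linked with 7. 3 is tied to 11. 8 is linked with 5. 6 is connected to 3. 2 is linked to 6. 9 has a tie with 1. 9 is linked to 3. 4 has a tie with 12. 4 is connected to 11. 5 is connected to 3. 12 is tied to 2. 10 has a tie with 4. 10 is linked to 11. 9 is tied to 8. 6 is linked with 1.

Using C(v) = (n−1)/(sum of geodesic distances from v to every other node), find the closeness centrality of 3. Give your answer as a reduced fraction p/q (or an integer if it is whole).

Distances from 3: 1:2, 2:2, 4:2, 5:1, 6:1, 7:2, 8:2, 9:1, 10:2, 11:1, 12:3. Sum = 19.
n = 12, so closeness = 11/19.

11/19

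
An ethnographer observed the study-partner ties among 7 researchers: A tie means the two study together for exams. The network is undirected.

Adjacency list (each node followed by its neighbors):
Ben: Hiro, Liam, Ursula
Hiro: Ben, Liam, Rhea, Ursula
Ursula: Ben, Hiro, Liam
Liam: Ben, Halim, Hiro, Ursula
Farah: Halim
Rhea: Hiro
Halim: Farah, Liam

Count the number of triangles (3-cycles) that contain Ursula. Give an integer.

3

Ursula's neighbors: Ben, Hiro, and Liam.
Neighbor pairs that are themselves tied: Ursula–Ben–Hiro; Ursula–Ben–Liam; Ursula–Hiro–Liam. Each forms one triangle with Ursula, for 3 in total.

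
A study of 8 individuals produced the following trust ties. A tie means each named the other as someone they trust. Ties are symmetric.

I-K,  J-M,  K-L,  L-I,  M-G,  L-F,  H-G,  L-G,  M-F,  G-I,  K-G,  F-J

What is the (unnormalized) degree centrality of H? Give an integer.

1

H is directly tied to G. That is 1 neighbor, so the degree of H is 1.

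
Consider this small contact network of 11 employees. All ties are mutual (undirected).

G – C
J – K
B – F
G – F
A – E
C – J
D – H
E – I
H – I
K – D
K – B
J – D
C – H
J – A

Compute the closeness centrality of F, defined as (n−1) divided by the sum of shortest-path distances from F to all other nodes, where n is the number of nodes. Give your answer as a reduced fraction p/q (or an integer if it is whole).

Distances from F: A:4, B:1, C:2, D:3, E:5, G:1, H:3, I:4, J:3, K:2. Sum = 28.
n = 11, so closeness = 10/28 = 5/14.

5/14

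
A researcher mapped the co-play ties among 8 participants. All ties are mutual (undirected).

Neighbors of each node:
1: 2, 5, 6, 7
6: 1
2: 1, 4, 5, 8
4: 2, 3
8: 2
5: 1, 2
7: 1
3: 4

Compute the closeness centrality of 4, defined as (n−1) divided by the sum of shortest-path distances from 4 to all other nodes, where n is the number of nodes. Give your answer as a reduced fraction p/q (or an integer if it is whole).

Distances from 4: 1:2, 2:1, 3:1, 5:2, 6:3, 7:3, 8:2. Sum = 14.
n = 8, so closeness = 7/14 = 1/2.

1/2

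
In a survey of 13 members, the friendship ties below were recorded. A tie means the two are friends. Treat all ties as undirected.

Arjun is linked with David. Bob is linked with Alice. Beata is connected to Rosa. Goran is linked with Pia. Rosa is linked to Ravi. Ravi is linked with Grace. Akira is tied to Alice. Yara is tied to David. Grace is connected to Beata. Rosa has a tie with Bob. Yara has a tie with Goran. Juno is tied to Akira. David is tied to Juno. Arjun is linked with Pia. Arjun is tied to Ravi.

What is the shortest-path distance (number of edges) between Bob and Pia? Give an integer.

4

One shortest route is Bob – Rosa – Ravi – Arjun – Pia, which uses 4 edges, and at distance 3 from Bob we only reach {Arjun, Grace, Juno}, which does not include Pia. So d(Bob,Pia) = 4.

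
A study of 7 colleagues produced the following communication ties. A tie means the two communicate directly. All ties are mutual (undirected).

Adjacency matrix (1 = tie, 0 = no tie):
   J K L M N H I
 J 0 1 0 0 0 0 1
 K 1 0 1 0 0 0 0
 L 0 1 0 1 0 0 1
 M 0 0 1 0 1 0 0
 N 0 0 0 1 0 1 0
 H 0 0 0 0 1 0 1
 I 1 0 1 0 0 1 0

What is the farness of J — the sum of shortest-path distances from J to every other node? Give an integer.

12

Distances from J: H:2, I:1, K:1, L:2, M:3, N:3.
Sum = 2 + 1 + 1 + 2 + 3 + 3 = 12.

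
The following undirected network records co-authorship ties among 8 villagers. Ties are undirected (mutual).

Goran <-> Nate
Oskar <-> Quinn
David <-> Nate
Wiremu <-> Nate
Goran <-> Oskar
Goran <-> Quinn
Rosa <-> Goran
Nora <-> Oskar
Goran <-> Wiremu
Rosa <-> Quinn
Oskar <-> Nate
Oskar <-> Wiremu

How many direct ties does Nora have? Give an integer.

1

Nora is directly tied to Oskar. That is 1 neighbor, so the degree of Nora is 1.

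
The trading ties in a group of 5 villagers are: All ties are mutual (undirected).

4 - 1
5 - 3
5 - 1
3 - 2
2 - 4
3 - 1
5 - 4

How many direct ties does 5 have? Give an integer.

3

5 is directly tied to 1, 3, and 4. That is 3 neighbors, so the degree of 5 is 3.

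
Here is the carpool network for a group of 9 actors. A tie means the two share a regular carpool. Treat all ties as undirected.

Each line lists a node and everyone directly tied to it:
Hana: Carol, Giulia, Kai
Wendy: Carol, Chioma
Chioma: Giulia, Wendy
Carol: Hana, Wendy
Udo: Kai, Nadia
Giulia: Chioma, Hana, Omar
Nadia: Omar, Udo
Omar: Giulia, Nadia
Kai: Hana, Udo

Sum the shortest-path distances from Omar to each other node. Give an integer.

17

Distances from Omar: Carol:3, Chioma:2, Giulia:1, Hana:2, Kai:3, Nadia:1, Udo:2, Wendy:3.
Sum = 3 + 2 + 1 + 2 + 3 + 1 + 2 + 3 = 17.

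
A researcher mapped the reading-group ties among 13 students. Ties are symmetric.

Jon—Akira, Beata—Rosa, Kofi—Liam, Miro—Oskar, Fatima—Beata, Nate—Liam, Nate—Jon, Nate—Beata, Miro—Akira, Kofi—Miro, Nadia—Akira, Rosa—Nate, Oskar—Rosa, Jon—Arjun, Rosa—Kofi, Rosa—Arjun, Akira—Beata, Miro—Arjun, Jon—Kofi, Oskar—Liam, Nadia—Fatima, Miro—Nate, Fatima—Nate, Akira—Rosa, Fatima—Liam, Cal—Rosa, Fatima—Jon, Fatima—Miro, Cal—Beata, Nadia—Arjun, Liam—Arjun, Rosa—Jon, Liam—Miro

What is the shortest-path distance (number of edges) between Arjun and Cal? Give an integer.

2

One shortest route is Arjun – Rosa – Cal, which uses 2 edges, and Arjun and Cal are not directly tied, so nothing shorter exists. So d(Arjun,Cal) = 2.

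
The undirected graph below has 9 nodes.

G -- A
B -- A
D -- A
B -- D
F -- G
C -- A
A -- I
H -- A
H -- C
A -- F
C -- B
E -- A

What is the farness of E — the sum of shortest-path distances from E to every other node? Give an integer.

15

Distances from E: A:1, B:2, C:2, D:2, F:2, G:2, H:2, I:2.
Sum = 1 + 2 + 2 + 2 + 2 + 2 + 2 + 2 = 15.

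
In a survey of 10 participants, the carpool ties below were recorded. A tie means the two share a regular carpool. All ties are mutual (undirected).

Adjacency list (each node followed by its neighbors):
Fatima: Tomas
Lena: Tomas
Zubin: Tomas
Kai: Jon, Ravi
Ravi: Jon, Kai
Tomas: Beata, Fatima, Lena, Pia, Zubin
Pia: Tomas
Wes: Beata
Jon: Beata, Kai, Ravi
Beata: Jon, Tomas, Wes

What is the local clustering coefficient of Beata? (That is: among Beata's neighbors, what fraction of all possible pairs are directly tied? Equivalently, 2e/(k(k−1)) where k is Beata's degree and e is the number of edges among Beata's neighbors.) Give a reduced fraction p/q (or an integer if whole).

Beata's neighbors: Jon, Tomas, and Wes (k = 3).
Possible neighbor pairs: C(3,2) = 3. Edges among them: none → e = 0.
Clustering(Beata) = 0/3 = 0.

0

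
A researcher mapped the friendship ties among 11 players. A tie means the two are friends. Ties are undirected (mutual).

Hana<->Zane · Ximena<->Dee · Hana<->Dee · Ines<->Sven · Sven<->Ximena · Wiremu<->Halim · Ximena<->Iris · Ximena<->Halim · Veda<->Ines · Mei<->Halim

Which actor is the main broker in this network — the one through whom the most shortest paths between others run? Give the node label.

Ximena

Unnormalized betweenness of each node: Dee:16, Halim:17, Hana:9, Ines:9, Iris:0, Mei:0, Sven:16, Veda:0, Wiremu:0, Ximena:36, Zane:0.
Ximena has the largest value, 36, making it the main broker — the node through which the most shortest paths run.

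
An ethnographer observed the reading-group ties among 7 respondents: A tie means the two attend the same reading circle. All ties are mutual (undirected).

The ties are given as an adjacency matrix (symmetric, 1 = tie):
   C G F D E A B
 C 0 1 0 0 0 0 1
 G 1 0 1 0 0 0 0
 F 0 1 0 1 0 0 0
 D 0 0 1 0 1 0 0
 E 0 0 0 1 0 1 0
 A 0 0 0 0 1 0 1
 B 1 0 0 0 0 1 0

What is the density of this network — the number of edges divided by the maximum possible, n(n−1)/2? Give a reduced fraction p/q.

There are 7 edges and 7 nodes, so the maximum possible is C(7,2) = 21.
Density = 7/21 = 1/3.

1/3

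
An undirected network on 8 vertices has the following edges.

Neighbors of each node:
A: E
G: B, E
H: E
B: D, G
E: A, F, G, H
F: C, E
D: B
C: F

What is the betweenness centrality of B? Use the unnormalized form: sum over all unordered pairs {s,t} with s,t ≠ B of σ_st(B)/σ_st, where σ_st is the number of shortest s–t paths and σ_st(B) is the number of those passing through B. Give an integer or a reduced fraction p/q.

6

Pairs whose geodesics pass through B — F–D: 1; H–D: 1; C–D: 1; D–G: 1; D–E: 1; D–A: 1.
All other pairs contribute 0.
Summing the contributions gives betweenness(B) = 6.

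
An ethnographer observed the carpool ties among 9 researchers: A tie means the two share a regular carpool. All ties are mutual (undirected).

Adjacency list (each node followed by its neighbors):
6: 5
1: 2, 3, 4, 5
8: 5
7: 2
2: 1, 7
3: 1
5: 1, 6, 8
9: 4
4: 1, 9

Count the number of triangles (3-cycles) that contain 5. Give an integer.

0

5's neighbors are 1, 6, and 8, but none of them are tied to each other, so no triangle contains 5.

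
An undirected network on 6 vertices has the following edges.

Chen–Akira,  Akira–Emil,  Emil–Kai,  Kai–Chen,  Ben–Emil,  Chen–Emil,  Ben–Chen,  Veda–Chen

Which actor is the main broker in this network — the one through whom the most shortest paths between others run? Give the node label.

Unnormalized betweenness of each node: Akira:0, Ben:0, Chen:11/2, Emil:3/2, Kai:0, Veda:0.
Chen has the largest value, 11/2, making it the main broker — the node through which the most shortest paths run.

Chen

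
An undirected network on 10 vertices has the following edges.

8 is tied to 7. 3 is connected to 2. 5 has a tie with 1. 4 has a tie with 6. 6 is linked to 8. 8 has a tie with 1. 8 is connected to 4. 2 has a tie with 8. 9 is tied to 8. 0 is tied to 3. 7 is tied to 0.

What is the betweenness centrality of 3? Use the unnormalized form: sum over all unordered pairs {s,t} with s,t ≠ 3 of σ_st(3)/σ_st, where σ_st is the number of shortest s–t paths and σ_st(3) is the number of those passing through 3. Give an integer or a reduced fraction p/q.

Pairs whose geodesics pass through 3 — 2–0: 1.
All other pairs contribute 0.
Summing the contributions gives betweenness(3) = 1.

1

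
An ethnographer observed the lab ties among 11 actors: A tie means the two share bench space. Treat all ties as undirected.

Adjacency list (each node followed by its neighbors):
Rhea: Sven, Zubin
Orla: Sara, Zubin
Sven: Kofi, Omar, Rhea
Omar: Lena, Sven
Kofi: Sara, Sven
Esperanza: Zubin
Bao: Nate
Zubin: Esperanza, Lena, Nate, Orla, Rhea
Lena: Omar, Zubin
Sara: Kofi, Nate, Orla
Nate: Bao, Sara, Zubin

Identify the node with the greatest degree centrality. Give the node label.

Zubin

Degrees — Bao:1, Esperanza:1, Kofi:2, Lena:2, Nate:3, Omar:2, Orla:2, Rhea:2, Sara:3, Sven:3, Zubin:5.
The maximum is 5, attained only by Zubin.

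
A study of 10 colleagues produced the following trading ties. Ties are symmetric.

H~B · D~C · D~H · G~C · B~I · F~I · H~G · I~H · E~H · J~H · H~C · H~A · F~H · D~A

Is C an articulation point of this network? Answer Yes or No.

No

Even without C, every remaining node can still reach every other (the residual graph is connected), so C is not a cut vertex.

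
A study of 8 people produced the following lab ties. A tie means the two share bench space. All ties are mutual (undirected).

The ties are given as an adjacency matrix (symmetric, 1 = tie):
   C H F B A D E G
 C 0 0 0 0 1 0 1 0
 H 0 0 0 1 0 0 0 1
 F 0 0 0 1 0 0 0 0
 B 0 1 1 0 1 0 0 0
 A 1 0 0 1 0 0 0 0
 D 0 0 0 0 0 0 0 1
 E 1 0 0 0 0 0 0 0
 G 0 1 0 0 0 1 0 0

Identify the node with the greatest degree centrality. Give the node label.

B

Degrees — A:2, B:3, C:2, D:1, E:1, F:1, G:2, H:2.
The maximum is 3, attained only by B.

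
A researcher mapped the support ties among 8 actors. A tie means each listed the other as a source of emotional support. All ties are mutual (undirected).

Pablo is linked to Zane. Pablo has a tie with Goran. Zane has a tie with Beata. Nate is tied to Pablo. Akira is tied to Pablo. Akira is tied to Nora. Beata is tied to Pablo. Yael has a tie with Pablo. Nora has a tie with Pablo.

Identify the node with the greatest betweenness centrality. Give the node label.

Pablo

Unnormalized betweenness of each node: Akira:0, Beata:0, Goran:0, Nate:0, Nora:0, Pablo:19, Yael:0, Zane:0.
Pablo has the largest value, 19, making it the main broker — the node through which the most shortest paths run.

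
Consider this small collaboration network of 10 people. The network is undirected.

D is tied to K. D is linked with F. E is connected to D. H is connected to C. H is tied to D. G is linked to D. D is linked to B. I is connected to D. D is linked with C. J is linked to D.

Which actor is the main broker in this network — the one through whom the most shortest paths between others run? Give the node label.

D

Unnormalized betweenness of each node: B:0, C:0, D:35, E:0, F:0, G:0, H:0, I:0, J:0, K:0.
D has the largest value, 35, making it the main broker — the node through which the most shortest paths run.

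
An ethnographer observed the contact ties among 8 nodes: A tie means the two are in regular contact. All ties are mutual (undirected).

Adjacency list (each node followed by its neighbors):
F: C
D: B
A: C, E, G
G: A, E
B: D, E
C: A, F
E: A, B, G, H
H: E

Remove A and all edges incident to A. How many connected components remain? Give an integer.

2

Without A, the remaining ties split the others into: {B, D, E, G, H}; {C, F}.
That's 2 separate components.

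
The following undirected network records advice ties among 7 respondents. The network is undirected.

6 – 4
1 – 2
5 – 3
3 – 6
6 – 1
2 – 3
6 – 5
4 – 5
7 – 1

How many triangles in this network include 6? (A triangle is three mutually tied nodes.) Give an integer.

6's neighbors: 1, 3, 4, and 5.
Neighbor pairs that are themselves tied: 6–3–5; 6–4–5. Each forms one triangle with 6, for 2 in total.

2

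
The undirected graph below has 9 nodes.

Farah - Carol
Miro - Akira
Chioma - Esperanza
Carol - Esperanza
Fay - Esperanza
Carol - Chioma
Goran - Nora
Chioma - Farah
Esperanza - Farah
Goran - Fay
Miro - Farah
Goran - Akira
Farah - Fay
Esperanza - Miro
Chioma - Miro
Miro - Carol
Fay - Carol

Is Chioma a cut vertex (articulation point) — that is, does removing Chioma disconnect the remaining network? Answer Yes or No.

No

Even without Chioma, every remaining node can still reach every other (the residual graph is connected), so Chioma is not a cut vertex.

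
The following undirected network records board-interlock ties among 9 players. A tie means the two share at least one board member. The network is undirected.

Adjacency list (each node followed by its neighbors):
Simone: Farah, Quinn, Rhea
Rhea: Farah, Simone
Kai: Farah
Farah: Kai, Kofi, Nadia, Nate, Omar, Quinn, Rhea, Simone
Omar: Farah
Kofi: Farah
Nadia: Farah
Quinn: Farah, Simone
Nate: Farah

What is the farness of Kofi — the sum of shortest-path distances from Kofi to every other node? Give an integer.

Distances from Kofi: Farah:1, Kai:2, Nadia:2, Nate:2, Omar:2, Quinn:2, Rhea:2, Simone:2.
Sum = 1 + 2 + 2 + 2 + 2 + 2 + 2 + 2 = 15.

15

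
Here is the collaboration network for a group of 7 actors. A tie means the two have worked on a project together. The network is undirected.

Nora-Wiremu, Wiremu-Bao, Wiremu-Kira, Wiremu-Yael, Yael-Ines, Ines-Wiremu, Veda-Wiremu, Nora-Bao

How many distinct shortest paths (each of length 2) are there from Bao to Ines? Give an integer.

1

The shortest distance is 2, and the only length-2 path is Bao–Wiremu–Ines. So there is exactly 1 shortest path.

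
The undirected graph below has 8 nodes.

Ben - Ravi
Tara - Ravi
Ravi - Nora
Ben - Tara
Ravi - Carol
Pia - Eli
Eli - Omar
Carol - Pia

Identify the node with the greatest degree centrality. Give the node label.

Ravi

Degrees — Ben:2, Carol:2, Eli:2, Nora:1, Omar:1, Pia:2, Ravi:4, Tara:2.
The maximum is 4, attained only by Ravi.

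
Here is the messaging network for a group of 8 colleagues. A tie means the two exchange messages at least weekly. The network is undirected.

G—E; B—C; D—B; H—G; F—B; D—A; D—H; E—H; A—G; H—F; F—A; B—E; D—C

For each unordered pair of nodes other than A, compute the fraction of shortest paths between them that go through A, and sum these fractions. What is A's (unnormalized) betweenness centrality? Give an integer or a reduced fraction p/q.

5/3

Pairs whose geodesics pass through A — G–C: 1/3; G–F: 1/2; G–D: 1/2; F–D: 1/3.
All other pairs contribute 0.
Summing the contributions gives betweenness(A) = 5/3.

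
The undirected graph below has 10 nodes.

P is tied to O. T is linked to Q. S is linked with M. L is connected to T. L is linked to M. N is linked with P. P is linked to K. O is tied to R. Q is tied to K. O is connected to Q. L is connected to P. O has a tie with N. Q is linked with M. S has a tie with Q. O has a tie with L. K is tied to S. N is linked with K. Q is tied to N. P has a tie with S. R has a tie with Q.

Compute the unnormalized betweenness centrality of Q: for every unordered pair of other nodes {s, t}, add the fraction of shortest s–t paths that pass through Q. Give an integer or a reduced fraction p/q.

35/3

Pairs whose geodesics pass through Q — O–S: 1/2; O–T: 1/2; O–K: 1/3; O–M: 1/2; S–T: 1; S–R: 1; S–N: 1/3; T–K: 1; T–M: 1/2; T–R: 1; T–N: 1; K–M: 1/2; K–R: 1; M–R: 1 … (+2 more pairs).
All other pairs contribute 0.
Summing the contributions gives betweenness(Q) = 35/3.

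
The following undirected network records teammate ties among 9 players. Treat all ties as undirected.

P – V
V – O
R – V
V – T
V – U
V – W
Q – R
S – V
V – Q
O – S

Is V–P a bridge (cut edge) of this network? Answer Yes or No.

Yes

Without the V–P edge there is no alternate route between V and P, so the network disconnects. It is a bridge.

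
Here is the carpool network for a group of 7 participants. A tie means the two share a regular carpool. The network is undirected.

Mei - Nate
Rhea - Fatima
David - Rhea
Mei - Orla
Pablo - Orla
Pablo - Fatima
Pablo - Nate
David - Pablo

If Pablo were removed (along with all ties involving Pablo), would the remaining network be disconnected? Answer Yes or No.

Yes

Removing Pablo leaves {Mei, Nate, and Orla} with no path to {David, Fatima, and Rhea}, so the network splits into 2 components. Pablo is a cut vertex.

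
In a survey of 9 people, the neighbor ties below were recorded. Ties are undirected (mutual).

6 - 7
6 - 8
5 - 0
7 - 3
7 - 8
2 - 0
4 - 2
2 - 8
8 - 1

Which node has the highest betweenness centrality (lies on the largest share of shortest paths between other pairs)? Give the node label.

Unnormalized betweenness of each node: 0:7, 1:0, 2:17, 3:0, 4:0, 5:0, 6:0, 7:7, 8:19.
8 has the largest value, 19, making it the main broker — the node through which the most shortest paths run.

8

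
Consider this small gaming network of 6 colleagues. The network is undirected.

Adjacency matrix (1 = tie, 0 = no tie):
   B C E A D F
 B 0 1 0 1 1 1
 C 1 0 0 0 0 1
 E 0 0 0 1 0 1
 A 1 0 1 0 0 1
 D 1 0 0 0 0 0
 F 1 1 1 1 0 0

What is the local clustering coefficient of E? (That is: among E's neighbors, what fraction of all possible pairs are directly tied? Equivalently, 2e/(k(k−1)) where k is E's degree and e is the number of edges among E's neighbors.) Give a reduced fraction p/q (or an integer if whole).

E's neighbors: A and F (k = 2).
Possible neighbor pairs: C(2,2) = 1. Edges among them: A–F → e = 1.
Clustering(E) = 1/1.

1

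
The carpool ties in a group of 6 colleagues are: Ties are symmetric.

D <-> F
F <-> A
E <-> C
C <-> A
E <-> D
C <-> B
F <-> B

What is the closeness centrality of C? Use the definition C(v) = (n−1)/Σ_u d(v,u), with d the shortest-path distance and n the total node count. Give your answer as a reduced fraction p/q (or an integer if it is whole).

Distances from C: A:1, B:1, D:2, E:1, F:2. Sum = 7.
n = 6, so closeness = 5/7.

5/7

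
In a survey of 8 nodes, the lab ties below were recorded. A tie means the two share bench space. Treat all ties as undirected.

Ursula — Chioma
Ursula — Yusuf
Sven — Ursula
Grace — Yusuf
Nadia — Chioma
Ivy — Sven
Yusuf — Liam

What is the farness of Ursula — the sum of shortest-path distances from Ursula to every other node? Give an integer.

Distances from Ursula: Chioma:1, Grace:2, Ivy:2, Liam:2, Nadia:2, Sven:1, Yusuf:1.
Sum = 1 + 2 + 2 + 2 + 2 + 1 + 1 = 11.

11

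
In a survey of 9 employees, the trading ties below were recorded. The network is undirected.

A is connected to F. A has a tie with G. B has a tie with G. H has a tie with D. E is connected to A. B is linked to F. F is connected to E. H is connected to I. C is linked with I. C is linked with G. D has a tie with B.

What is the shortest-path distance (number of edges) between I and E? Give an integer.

One shortest route is I – C – G – A – E, which uses 4 edges, and at distance 3 from I we only reach {A, B}, which does not include E. So d(I,E) = 4.

4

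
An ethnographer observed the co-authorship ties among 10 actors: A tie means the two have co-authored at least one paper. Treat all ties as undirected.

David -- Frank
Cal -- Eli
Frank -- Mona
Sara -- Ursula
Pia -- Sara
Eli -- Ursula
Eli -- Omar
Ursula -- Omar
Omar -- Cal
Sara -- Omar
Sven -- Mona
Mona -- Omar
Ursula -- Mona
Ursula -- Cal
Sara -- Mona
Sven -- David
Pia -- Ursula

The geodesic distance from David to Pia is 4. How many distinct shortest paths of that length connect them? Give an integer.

The shortest distance is 4. The length-4 paths are: David–Sven–Mona–Ursula–Pia; David–Frank–Mona–Ursula–Pia; David–Sven–Mona–Sara–Pia; David–Frank–Mona–Sara–Pia.
That gives 4 distinct shortest paths.

4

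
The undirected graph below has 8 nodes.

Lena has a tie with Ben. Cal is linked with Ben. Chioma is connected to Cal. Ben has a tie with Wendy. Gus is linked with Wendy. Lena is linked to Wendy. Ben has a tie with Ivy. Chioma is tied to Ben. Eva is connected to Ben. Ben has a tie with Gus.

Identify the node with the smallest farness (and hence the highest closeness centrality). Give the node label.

Farness (sum of distances to all others) for each node — Ben:7, Cal:12, Chioma:12, Eva:13, Gus:12, Ivy:13, Lena:12, Wendy:11.
The smallest farness is 7, for Ben, so Ben has the highest closeness.

Ben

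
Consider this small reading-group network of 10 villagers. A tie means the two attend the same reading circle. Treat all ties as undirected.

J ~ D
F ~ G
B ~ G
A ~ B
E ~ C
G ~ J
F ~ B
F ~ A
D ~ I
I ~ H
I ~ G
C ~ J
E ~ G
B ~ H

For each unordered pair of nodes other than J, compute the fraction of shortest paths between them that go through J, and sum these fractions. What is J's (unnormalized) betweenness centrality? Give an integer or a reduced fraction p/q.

20/3

Pairs whose geodesics pass through J — D–B: 1/3; D–A: 2/5; D–F: 1/2; D–G: 1/2; D–E: 2/3; D–C: 1; I–C: 2/3; H–C: 3/5; B–C: 1/2; A–C: 2/4; F–C: 1/2; G–C: 1/2.
All other pairs contribute 0.
Summing the contributions gives betweenness(J) = 20/3.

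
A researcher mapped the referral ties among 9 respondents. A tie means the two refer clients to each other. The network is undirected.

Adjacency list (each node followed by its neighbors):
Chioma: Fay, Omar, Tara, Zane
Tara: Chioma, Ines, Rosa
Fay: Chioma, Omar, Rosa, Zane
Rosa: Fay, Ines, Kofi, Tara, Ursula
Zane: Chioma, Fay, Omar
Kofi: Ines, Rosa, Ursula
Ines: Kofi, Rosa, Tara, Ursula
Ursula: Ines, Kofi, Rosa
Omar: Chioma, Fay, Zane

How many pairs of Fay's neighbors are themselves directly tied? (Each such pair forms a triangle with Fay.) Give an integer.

Fay's neighbors: Chioma, Omar, Rosa, and Zane.
Neighbor pairs that are themselves tied: Fay–Chioma–Omar; Fay–Chioma–Zane; Fay–Omar–Zane. Each forms one triangle with Fay, for 3 in total.

3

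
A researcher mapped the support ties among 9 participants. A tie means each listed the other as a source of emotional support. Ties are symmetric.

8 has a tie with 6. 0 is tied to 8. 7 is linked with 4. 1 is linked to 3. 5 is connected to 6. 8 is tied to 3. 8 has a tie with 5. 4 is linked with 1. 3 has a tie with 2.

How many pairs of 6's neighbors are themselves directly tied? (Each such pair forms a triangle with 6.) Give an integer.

6's neighbors: 5 and 8.
Neighbor pairs that are themselves tied: 6–5–8. Each forms one triangle with 6, for 1 in total.

1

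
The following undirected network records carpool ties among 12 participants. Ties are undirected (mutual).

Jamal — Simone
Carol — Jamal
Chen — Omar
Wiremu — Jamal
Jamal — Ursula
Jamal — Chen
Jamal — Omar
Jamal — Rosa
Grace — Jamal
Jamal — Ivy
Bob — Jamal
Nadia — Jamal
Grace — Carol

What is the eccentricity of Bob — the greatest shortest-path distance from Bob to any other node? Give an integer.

Distances from Bob: Carol:2, Chen:2, Grace:2, Ivy:2, Jamal:1, Nadia:2, Omar:2, Rosa:2, Simone:2, Ursula:2, Wiremu:2.
The largest is 2 (to Grace, Ursula, Omar, Carol, Simone, Rosa, Wiremu, Chen, Nadia, and Ivy), so the eccentricity of Bob is 2.

2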